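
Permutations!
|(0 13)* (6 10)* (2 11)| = 2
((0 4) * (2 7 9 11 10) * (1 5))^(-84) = ((0 4)(1 5)(2 7 9 11 10))^(-84) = (2 7 9 11 10)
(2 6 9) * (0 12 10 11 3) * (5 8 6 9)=(0 12 10 11 3)(2 9)(5 8 6)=[12, 1, 9, 0, 4, 8, 5, 7, 6, 2, 11, 3, 10]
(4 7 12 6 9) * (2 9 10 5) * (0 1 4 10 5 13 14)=(0 1 4 7 12 6 5 2 9 10 13 14)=[1, 4, 9, 3, 7, 2, 5, 12, 8, 10, 13, 11, 6, 14, 0]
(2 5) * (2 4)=[0, 1, 5, 3, 2, 4]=(2 5 4)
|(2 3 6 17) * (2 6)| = 2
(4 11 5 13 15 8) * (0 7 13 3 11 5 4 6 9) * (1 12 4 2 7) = (0 1 12 4 5 3 11 2 7 13 15 8 6 9) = [1, 12, 7, 11, 5, 3, 9, 13, 6, 0, 10, 2, 4, 15, 14, 8]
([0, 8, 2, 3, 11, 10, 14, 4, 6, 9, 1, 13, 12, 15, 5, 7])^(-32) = (1 5 6)(4 15 11 7 13)(8 10 14)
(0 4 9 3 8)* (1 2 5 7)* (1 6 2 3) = (0 4 9 1 3 8)(2 5 7 6) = [4, 3, 5, 8, 9, 7, 2, 6, 0, 1]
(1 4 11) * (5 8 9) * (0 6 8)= (0 6 8 9 5)(1 4 11)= [6, 4, 2, 3, 11, 0, 8, 7, 9, 5, 10, 1]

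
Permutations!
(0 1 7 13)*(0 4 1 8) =(0 8)(1 7 13 4) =[8, 7, 2, 3, 1, 5, 6, 13, 0, 9, 10, 11, 12, 4]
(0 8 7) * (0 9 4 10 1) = (0 8 7 9 4 10 1) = [8, 0, 2, 3, 10, 5, 6, 9, 7, 4, 1]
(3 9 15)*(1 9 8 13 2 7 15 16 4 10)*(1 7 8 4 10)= (1 9 16 10 7 15 3 4)(2 8 13)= [0, 9, 8, 4, 1, 5, 6, 15, 13, 16, 7, 11, 12, 2, 14, 3, 10]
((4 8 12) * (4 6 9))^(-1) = (4 9 6 12 8)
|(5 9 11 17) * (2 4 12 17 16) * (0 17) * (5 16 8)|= 12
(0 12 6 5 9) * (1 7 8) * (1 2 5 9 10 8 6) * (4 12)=[4, 7, 5, 3, 12, 10, 9, 6, 2, 0, 8, 11, 1]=(0 4 12 1 7 6 9)(2 5 10 8)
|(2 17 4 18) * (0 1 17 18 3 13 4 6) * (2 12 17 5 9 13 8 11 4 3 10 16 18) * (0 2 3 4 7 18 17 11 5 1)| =44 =|(2 3 8 5 9 13 4 10 16 17 6)(7 18 12 11)|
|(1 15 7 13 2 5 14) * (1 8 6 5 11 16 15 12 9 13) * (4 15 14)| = 14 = |(1 12 9 13 2 11 16 14 8 6 5 4 15 7)|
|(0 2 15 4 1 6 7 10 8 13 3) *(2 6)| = |(0 6 7 10 8 13 3)(1 2 15 4)| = 28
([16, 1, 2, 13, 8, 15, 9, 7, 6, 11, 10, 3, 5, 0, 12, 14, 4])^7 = (0 3 9 8 16 13 11 6 4)(5 12 14 15)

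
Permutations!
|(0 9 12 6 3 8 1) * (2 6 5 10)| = 10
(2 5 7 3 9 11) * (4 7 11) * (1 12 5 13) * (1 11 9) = (1 12 5 9 4 7 3)(2 13 11) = [0, 12, 13, 1, 7, 9, 6, 3, 8, 4, 10, 2, 5, 11]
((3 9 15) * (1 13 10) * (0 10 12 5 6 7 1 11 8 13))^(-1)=(0 1 7 6 5 12 13 8 11 10)(3 15 9)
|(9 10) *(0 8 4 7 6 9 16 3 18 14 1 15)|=|(0 8 4 7 6 9 10 16 3 18 14 1 15)|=13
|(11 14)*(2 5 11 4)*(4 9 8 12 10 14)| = 20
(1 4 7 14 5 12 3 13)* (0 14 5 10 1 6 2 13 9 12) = (0 14 10 1 4 7 5)(2 13 6)(3 9 12) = [14, 4, 13, 9, 7, 0, 2, 5, 8, 12, 1, 11, 3, 6, 10]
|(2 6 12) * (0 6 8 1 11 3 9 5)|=|(0 6 12 2 8 1 11 3 9 5)|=10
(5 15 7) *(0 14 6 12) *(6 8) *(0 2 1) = (0 14 8 6 12 2 1)(5 15 7) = [14, 0, 1, 3, 4, 15, 12, 5, 6, 9, 10, 11, 2, 13, 8, 7]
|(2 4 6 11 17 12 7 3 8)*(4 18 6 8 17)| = 12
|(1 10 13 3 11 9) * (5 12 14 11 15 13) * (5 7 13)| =|(1 10 7 13 3 15 5 12 14 11 9)| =11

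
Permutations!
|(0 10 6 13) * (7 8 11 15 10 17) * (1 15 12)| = |(0 17 7 8 11 12 1 15 10 6 13)| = 11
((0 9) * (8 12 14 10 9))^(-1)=(0 9 10 14 12 8)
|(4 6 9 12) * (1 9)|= 5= |(1 9 12 4 6)|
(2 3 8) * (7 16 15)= (2 3 8)(7 16 15)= [0, 1, 3, 8, 4, 5, 6, 16, 2, 9, 10, 11, 12, 13, 14, 7, 15]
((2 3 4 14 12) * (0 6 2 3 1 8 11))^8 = (14)(0 2 8)(1 11 6)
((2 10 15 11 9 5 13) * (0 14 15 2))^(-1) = (0 13 5 9 11 15 14)(2 10)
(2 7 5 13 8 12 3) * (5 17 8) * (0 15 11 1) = (0 15 11 1)(2 7 17 8 12 3)(5 13) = [15, 0, 7, 2, 4, 13, 6, 17, 12, 9, 10, 1, 3, 5, 14, 11, 16, 8]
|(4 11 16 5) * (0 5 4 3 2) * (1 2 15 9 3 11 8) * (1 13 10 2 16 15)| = |(0 5 11 15 9 3 1 16 4 8 13 10 2)| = 13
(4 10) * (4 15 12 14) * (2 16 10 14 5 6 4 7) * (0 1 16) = (0 1 16 10 15 12 5 6 4 14 7 2) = [1, 16, 0, 3, 14, 6, 4, 2, 8, 9, 15, 11, 5, 13, 7, 12, 10]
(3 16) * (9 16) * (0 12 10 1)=(0 12 10 1)(3 9 16)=[12, 0, 2, 9, 4, 5, 6, 7, 8, 16, 1, 11, 10, 13, 14, 15, 3]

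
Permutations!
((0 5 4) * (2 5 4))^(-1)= ((0 4)(2 5))^(-1)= (0 4)(2 5)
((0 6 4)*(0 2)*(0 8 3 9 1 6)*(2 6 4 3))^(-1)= (1 9 3 6 4)(2 8)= ((1 4 6 3 9)(2 8))^(-1)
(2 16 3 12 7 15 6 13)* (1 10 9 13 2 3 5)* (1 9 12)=(1 10 12 7 15 6 2 16 5 9 13 3)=[0, 10, 16, 1, 4, 9, 2, 15, 8, 13, 12, 11, 7, 3, 14, 6, 5]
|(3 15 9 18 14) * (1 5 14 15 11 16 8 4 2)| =9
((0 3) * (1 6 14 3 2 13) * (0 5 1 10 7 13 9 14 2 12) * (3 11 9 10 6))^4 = ((0 12)(1 3 5)(2 10 7 13 6)(9 14 11))^4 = (1 3 5)(2 6 13 7 10)(9 14 11)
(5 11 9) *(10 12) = [0, 1, 2, 3, 4, 11, 6, 7, 8, 5, 12, 9, 10] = (5 11 9)(10 12)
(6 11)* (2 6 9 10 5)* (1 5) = (1 5 2 6 11 9 10) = [0, 5, 6, 3, 4, 2, 11, 7, 8, 10, 1, 9]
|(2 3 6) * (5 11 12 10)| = 12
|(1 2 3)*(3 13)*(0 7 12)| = |(0 7 12)(1 2 13 3)| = 12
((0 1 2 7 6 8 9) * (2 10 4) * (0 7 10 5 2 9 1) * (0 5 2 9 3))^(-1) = (0 3 4 10 2 1 8 6 7 9 5)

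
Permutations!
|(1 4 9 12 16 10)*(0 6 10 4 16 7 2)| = |(0 6 10 1 16 4 9 12 7 2)| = 10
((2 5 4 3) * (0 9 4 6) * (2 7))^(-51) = (0 2 4 6 7 9 5 3)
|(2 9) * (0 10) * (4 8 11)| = |(0 10)(2 9)(4 8 11)| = 6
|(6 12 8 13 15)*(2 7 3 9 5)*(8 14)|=|(2 7 3 9 5)(6 12 14 8 13 15)|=30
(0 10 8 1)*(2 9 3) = (0 10 8 1)(2 9 3) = [10, 0, 9, 2, 4, 5, 6, 7, 1, 3, 8]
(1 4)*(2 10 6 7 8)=[0, 4, 10, 3, 1, 5, 7, 8, 2, 9, 6]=(1 4)(2 10 6 7 8)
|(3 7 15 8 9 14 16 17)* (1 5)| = |(1 5)(3 7 15 8 9 14 16 17)| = 8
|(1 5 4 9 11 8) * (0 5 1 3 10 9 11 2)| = 9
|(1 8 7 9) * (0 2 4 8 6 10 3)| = 10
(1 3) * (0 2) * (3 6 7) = (0 2)(1 6 7 3) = [2, 6, 0, 1, 4, 5, 7, 3]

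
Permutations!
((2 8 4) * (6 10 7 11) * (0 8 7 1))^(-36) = (11)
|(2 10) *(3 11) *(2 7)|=6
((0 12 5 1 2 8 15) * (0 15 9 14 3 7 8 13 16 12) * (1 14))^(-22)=((1 2 13 16 12 5 14 3 7 8 9))^(-22)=(16)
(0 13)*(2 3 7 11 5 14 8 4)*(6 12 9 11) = (0 13)(2 3 7 6 12 9 11 5 14 8 4) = [13, 1, 3, 7, 2, 14, 12, 6, 4, 11, 10, 5, 9, 0, 8]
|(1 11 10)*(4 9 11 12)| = 6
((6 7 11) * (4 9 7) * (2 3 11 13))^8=(13)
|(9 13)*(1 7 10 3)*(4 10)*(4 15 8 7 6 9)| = 21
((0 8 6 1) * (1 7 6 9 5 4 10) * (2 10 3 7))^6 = (0 7 8 6 9 2 5 10 4 1 3)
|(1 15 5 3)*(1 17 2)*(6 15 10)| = |(1 10 6 15 5 3 17 2)| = 8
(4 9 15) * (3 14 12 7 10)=[0, 1, 2, 14, 9, 5, 6, 10, 8, 15, 3, 11, 7, 13, 12, 4]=(3 14 12 7 10)(4 9 15)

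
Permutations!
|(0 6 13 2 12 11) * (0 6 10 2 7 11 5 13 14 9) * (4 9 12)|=35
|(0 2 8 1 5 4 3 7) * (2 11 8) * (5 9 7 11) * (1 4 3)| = |(0 5 3 11 8 4 1 9 7)| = 9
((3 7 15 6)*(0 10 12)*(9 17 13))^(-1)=(0 12 10)(3 6 15 7)(9 13 17)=((0 10 12)(3 7 15 6)(9 17 13))^(-1)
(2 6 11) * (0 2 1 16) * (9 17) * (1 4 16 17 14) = (0 2 6 11 4 16)(1 17 9 14) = [2, 17, 6, 3, 16, 5, 11, 7, 8, 14, 10, 4, 12, 13, 1, 15, 0, 9]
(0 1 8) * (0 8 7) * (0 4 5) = (8)(0 1 7 4 5) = [1, 7, 2, 3, 5, 0, 6, 4, 8]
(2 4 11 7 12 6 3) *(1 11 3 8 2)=(1 11 7 12 6 8 2 4 3)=[0, 11, 4, 1, 3, 5, 8, 12, 2, 9, 10, 7, 6]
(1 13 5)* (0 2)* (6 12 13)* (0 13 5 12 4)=(0 2 13 12 5 1 6 4)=[2, 6, 13, 3, 0, 1, 4, 7, 8, 9, 10, 11, 5, 12]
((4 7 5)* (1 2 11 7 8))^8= (1 2 11 7 5 4 8)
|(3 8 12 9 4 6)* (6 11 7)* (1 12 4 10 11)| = 10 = |(1 12 9 10 11 7 6 3 8 4)|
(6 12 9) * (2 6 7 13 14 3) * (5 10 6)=(2 5 10 6 12 9 7 13 14 3)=[0, 1, 5, 2, 4, 10, 12, 13, 8, 7, 6, 11, 9, 14, 3]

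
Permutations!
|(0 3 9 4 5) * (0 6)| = 6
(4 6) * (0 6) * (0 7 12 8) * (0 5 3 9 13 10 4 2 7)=[6, 1, 7, 9, 0, 3, 2, 12, 5, 13, 4, 11, 8, 10]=(0 6 2 7 12 8 5 3 9 13 10 4)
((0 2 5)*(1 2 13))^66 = ((0 13 1 2 5))^66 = (0 13 1 2 5)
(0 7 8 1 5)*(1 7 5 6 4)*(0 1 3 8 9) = (0 5 1 6 4 3 8 7 9) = [5, 6, 2, 8, 3, 1, 4, 9, 7, 0]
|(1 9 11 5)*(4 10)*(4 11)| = |(1 9 4 10 11 5)| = 6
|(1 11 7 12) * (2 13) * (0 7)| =10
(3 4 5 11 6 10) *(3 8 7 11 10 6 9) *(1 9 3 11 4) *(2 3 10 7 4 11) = (1 9 2 3)(4 5 7 11 10 8) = [0, 9, 3, 1, 5, 7, 6, 11, 4, 2, 8, 10]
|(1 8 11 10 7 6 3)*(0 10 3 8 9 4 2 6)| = 24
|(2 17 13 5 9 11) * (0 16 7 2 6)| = |(0 16 7 2 17 13 5 9 11 6)| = 10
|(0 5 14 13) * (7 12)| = |(0 5 14 13)(7 12)| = 4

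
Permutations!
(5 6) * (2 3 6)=[0, 1, 3, 6, 4, 2, 5]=(2 3 6 5)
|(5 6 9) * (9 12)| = |(5 6 12 9)| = 4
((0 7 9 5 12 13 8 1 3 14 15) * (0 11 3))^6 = ((0 7 9 5 12 13 8 1)(3 14 15 11))^6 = (0 8 12 9)(1 13 5 7)(3 15)(11 14)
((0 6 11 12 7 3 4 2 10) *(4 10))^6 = (0 10 3 7 12 11 6)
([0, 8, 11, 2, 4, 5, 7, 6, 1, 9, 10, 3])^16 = [0, 1, 11, 2, 4, 5, 6, 7, 8, 9, 10, 3]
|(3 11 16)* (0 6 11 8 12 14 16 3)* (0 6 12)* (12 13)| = |(0 13 12 14 16 6 11 3 8)| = 9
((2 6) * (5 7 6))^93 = (2 5 7 6)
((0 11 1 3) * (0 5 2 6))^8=(0 11 1 3 5 2 6)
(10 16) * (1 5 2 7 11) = (1 5 2 7 11)(10 16) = [0, 5, 7, 3, 4, 2, 6, 11, 8, 9, 16, 1, 12, 13, 14, 15, 10]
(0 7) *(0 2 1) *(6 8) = (0 7 2 1)(6 8) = [7, 0, 1, 3, 4, 5, 8, 2, 6]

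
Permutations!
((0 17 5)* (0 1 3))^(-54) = (0 17 5 1 3)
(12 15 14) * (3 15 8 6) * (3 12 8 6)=(3 15 14 8)(6 12)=[0, 1, 2, 15, 4, 5, 12, 7, 3, 9, 10, 11, 6, 13, 8, 14]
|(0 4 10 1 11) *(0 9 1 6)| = |(0 4 10 6)(1 11 9)| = 12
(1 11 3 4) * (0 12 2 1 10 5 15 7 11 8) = (0 12 2 1 8)(3 4 10 5 15 7 11) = [12, 8, 1, 4, 10, 15, 6, 11, 0, 9, 5, 3, 2, 13, 14, 7]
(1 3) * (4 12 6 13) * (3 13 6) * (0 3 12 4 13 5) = (13)(0 3 1 5) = [3, 5, 2, 1, 4, 0, 6, 7, 8, 9, 10, 11, 12, 13]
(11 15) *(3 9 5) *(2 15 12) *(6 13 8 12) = [0, 1, 15, 9, 4, 3, 13, 7, 12, 5, 10, 6, 2, 8, 14, 11] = (2 15 11 6 13 8 12)(3 9 5)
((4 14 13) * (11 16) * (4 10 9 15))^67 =((4 14 13 10 9 15)(11 16))^67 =(4 14 13 10 9 15)(11 16)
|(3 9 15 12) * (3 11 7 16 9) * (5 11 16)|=12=|(5 11 7)(9 15 12 16)|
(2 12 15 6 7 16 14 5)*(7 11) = [0, 1, 12, 3, 4, 2, 11, 16, 8, 9, 10, 7, 15, 13, 5, 6, 14] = (2 12 15 6 11 7 16 14 5)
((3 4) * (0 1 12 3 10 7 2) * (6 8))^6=((0 1 12 3 4 10 7 2)(6 8))^6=(0 7 4 12)(1 2 10 3)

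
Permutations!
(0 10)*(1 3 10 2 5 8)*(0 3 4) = (0 2 5 8 1 4)(3 10) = [2, 4, 5, 10, 0, 8, 6, 7, 1, 9, 3]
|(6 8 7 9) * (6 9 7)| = 2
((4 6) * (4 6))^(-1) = ((6))^(-1) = (6)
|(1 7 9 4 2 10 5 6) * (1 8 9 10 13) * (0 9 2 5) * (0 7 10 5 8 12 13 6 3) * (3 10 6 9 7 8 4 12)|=12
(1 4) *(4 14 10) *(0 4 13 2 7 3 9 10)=(0 4 1 14)(2 7 3 9 10 13)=[4, 14, 7, 9, 1, 5, 6, 3, 8, 10, 13, 11, 12, 2, 0]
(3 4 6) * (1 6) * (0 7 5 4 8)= [7, 6, 2, 8, 1, 4, 3, 5, 0]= (0 7 5 4 1 6 3 8)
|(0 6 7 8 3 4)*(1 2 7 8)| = 15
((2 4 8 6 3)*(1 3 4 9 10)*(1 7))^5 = (1 7 10 9 2 3)(4 6 8)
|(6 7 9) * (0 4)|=6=|(0 4)(6 7 9)|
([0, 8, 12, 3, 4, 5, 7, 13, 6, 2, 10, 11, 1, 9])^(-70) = [0, 6, 1, 3, 4, 5, 13, 9, 7, 12, 10, 11, 8, 2]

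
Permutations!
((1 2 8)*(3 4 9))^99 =(9)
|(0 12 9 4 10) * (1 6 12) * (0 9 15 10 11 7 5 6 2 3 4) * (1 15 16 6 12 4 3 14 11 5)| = |(0 15 10 9)(1 2 14 11 7)(4 5 12 16 6)| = 20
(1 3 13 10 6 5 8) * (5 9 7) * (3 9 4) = (1 9 7 5 8)(3 13 10 6 4) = [0, 9, 2, 13, 3, 8, 4, 5, 1, 7, 6, 11, 12, 10]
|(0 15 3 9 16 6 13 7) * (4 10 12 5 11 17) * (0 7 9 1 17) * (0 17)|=|(0 15 3 1)(4 10 12 5 11 17)(6 13 9 16)|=12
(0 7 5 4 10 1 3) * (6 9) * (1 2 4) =(0 7 5 1 3)(2 4 10)(6 9) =[7, 3, 4, 0, 10, 1, 9, 5, 8, 6, 2]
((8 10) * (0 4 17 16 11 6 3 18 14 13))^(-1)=(0 13 14 18 3 6 11 16 17 4)(8 10)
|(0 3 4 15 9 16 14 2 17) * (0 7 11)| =11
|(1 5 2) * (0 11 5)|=5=|(0 11 5 2 1)|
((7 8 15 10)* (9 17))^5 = ((7 8 15 10)(9 17))^5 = (7 8 15 10)(9 17)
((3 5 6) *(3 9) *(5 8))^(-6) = ((3 8 5 6 9))^(-6) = (3 9 6 5 8)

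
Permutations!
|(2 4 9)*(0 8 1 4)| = |(0 8 1 4 9 2)| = 6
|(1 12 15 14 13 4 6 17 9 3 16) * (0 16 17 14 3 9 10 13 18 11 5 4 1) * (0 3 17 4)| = 18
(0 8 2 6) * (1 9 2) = [8, 9, 6, 3, 4, 5, 0, 7, 1, 2] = (0 8 1 9 2 6)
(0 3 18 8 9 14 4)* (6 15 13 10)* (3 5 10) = (0 5 10 6 15 13 3 18 8 9 14 4) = [5, 1, 2, 18, 0, 10, 15, 7, 9, 14, 6, 11, 12, 3, 4, 13, 16, 17, 8]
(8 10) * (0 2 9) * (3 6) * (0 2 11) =[11, 1, 9, 6, 4, 5, 3, 7, 10, 2, 8, 0] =(0 11)(2 9)(3 6)(8 10)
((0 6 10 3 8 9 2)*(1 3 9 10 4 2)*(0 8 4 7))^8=(0 7 6)(1 3 4 2 8 10 9)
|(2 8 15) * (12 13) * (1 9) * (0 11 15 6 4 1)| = |(0 11 15 2 8 6 4 1 9)(12 13)| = 18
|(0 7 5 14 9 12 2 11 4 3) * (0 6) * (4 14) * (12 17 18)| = 42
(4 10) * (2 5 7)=(2 5 7)(4 10)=[0, 1, 5, 3, 10, 7, 6, 2, 8, 9, 4]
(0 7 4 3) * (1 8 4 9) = (0 7 9 1 8 4 3) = [7, 8, 2, 0, 3, 5, 6, 9, 4, 1]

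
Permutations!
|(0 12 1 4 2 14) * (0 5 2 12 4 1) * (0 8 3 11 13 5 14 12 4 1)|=14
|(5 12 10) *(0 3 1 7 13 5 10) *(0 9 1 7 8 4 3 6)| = 18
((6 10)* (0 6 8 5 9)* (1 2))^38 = ((0 6 10 8 5 9)(1 2))^38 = (0 10 5)(6 8 9)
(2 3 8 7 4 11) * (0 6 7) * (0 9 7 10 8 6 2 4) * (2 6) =(0 6 10 8 9 7)(2 3)(4 11) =[6, 1, 3, 2, 11, 5, 10, 0, 9, 7, 8, 4]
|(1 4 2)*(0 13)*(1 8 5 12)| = 6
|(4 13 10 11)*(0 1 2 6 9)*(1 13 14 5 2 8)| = |(0 13 10 11 4 14 5 2 6 9)(1 8)| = 10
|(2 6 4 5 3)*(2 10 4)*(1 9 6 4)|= |(1 9 6 2 4 5 3 10)|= 8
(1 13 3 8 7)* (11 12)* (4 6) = [0, 13, 2, 8, 6, 5, 4, 1, 7, 9, 10, 12, 11, 3] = (1 13 3 8 7)(4 6)(11 12)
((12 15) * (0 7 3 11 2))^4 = ((0 7 3 11 2)(12 15))^4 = (15)(0 2 11 3 7)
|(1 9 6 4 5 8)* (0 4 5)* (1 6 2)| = 6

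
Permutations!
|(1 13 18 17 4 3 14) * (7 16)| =|(1 13 18 17 4 3 14)(7 16)| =14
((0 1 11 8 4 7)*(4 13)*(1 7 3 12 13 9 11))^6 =(3 13)(4 12)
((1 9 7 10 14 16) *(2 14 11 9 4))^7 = (1 2 16 4 14)(7 9 11 10)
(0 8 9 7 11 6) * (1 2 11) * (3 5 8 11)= (0 11 6)(1 2 3 5 8 9 7)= [11, 2, 3, 5, 4, 8, 0, 1, 9, 7, 10, 6]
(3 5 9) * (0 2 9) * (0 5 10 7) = (0 2 9 3 10 7) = [2, 1, 9, 10, 4, 5, 6, 0, 8, 3, 7]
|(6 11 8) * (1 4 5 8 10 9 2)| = 9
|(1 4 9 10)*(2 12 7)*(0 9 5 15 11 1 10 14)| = 15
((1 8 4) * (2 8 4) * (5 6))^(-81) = (1 4)(2 8)(5 6)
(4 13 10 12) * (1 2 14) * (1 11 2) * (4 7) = [0, 1, 14, 3, 13, 5, 6, 4, 8, 9, 12, 2, 7, 10, 11] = (2 14 11)(4 13 10 12 7)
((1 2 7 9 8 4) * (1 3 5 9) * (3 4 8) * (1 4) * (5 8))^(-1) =((1 2 7 4)(3 8 5 9))^(-1) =(1 4 7 2)(3 9 5 8)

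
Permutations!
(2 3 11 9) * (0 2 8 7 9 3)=(0 2)(3 11)(7 9 8)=[2, 1, 0, 11, 4, 5, 6, 9, 7, 8, 10, 3]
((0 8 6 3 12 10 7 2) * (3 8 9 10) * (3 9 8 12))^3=(0 12 7 8 9 2 6 10)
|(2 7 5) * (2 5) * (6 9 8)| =|(2 7)(6 9 8)| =6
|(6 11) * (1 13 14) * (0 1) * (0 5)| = 10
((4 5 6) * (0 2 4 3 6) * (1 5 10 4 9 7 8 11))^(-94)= (0 9 8 1)(2 7 11 5)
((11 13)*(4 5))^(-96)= ((4 5)(11 13))^(-96)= (13)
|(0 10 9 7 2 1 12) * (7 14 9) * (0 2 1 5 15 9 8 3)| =12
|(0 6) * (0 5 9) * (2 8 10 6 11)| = 8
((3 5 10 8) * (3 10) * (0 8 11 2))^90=((0 8 10 11 2)(3 5))^90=(11)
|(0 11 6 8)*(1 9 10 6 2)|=8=|(0 11 2 1 9 10 6 8)|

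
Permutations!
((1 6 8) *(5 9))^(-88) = ((1 6 8)(5 9))^(-88) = (9)(1 8 6)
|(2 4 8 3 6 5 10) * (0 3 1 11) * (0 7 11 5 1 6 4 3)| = |(1 5 10 2 3 4 8 6)(7 11)| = 8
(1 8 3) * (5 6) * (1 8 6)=(1 6 5)(3 8)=[0, 6, 2, 8, 4, 1, 5, 7, 3]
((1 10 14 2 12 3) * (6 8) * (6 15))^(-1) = (1 3 12 2 14 10)(6 15 8)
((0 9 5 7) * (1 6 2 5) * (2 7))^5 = (9)(2 5)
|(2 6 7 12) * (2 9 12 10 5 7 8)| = |(2 6 8)(5 7 10)(9 12)| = 6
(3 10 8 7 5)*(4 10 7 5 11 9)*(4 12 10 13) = [0, 1, 2, 7, 13, 3, 6, 11, 5, 12, 8, 9, 10, 4] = (3 7 11 9 12 10 8 5)(4 13)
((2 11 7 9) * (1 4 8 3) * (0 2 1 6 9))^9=((0 2 11 7)(1 4 8 3 6 9))^9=(0 2 11 7)(1 3)(4 6)(8 9)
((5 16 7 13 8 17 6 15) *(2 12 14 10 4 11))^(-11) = ((2 12 14 10 4 11)(5 16 7 13 8 17 6 15))^(-11) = (2 12 14 10 4 11)(5 17 7 15 8 16 6 13)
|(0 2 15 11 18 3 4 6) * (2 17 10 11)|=|(0 17 10 11 18 3 4 6)(2 15)|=8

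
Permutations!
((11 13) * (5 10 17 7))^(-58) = ((5 10 17 7)(11 13))^(-58) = (5 17)(7 10)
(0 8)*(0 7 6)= [8, 1, 2, 3, 4, 5, 0, 6, 7]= (0 8 7 6)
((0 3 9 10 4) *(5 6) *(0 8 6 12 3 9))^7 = (0 12 6 4 9 3 5 8 10)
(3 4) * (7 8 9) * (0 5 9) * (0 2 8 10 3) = (0 5 9 7 10 3 4)(2 8) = [5, 1, 8, 4, 0, 9, 6, 10, 2, 7, 3]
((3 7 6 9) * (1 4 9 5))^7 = (9)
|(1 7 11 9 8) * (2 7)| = 6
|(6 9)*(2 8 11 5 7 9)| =7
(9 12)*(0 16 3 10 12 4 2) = (0 16 3 10 12 9 4 2) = [16, 1, 0, 10, 2, 5, 6, 7, 8, 4, 12, 11, 9, 13, 14, 15, 3]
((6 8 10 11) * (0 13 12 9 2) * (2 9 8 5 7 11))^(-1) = (0 2 10 8 12 13)(5 6 11 7)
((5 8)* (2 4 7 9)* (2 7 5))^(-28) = (9)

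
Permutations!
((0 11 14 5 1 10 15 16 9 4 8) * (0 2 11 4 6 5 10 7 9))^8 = (0 16 15 10 14 11 2 8 4)(1 6 7 5 9)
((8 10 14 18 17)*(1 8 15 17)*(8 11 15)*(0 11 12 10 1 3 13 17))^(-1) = ((0 11 15)(1 12 10 14 18 3 13 17 8))^(-1) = (0 15 11)(1 8 17 13 3 18 14 10 12)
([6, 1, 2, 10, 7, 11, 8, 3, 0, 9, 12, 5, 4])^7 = (0 6 8)(3 12 7 10 4)(5 11)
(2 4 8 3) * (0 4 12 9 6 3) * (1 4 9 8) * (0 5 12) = (0 9 6 3 2)(1 4)(5 12 8) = [9, 4, 0, 2, 1, 12, 3, 7, 5, 6, 10, 11, 8]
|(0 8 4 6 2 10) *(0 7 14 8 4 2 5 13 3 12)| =35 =|(0 4 6 5 13 3 12)(2 10 7 14 8)|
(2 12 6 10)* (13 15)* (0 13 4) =(0 13 15 4)(2 12 6 10) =[13, 1, 12, 3, 0, 5, 10, 7, 8, 9, 2, 11, 6, 15, 14, 4]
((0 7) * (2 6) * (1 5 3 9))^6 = (1 3)(5 9)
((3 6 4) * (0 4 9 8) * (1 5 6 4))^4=(0 9 5)(1 8 6)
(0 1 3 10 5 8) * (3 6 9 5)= [1, 6, 2, 10, 4, 8, 9, 7, 0, 5, 3]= (0 1 6 9 5 8)(3 10)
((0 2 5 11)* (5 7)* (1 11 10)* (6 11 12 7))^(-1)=((0 2 6 11)(1 12 7 5 10))^(-1)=(0 11 6 2)(1 10 5 7 12)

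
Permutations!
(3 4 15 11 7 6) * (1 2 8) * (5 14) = (1 2 8)(3 4 15 11 7 6)(5 14) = [0, 2, 8, 4, 15, 14, 3, 6, 1, 9, 10, 7, 12, 13, 5, 11]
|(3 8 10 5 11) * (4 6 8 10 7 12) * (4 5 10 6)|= |(3 6 8 7 12 5 11)|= 7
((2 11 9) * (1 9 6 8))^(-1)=(1 8 6 11 2 9)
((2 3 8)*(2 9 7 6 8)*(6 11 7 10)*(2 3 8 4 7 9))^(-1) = (2 8)(4 6 10 9 11 7)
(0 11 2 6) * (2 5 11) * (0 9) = (0 2 6 9)(5 11) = [2, 1, 6, 3, 4, 11, 9, 7, 8, 0, 10, 5]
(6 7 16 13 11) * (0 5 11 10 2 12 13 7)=[5, 1, 12, 3, 4, 11, 0, 16, 8, 9, 2, 6, 13, 10, 14, 15, 7]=(0 5 11 6)(2 12 13 10)(7 16)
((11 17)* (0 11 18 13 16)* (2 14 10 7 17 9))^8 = (0 18 10 9 16 17 14 11 13 7 2)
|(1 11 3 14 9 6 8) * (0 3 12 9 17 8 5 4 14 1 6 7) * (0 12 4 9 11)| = |(0 3 1)(4 14 17 8 6 5 9 7 12 11)| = 30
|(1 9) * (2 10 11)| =6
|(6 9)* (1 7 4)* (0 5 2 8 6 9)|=|(9)(0 5 2 8 6)(1 7 4)|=15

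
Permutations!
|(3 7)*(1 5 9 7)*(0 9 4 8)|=8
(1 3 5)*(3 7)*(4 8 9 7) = (1 4 8 9 7 3 5) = [0, 4, 2, 5, 8, 1, 6, 3, 9, 7]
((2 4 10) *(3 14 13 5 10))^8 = (2 4 3 14 13 5 10) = ((2 4 3 14 13 5 10))^8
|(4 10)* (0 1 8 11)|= 4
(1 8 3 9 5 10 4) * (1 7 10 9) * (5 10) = (1 8 3)(4 7 5 9 10) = [0, 8, 2, 1, 7, 9, 6, 5, 3, 10, 4]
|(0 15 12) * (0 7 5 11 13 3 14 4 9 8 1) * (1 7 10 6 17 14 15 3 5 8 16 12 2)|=|(0 3 15 2 1)(4 9 16 12 10 6 17 14)(5 11 13)(7 8)|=120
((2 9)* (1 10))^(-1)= (1 10)(2 9)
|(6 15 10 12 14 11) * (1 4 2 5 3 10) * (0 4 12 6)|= 12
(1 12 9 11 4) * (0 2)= (0 2)(1 12 9 11 4)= [2, 12, 0, 3, 1, 5, 6, 7, 8, 11, 10, 4, 9]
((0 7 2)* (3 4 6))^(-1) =((0 7 2)(3 4 6))^(-1) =(0 2 7)(3 6 4)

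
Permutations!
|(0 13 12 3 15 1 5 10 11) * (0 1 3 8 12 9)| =12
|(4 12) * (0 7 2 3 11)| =10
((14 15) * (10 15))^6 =(15)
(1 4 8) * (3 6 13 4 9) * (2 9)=(1 2 9 3 6 13 4 8)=[0, 2, 9, 6, 8, 5, 13, 7, 1, 3, 10, 11, 12, 4]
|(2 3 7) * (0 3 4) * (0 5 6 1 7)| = |(0 3)(1 7 2 4 5 6)| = 6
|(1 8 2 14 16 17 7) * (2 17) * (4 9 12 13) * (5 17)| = 60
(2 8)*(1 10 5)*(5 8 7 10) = (1 5)(2 7 10 8) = [0, 5, 7, 3, 4, 1, 6, 10, 2, 9, 8]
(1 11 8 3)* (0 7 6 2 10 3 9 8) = [7, 11, 10, 1, 4, 5, 2, 6, 9, 8, 3, 0] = (0 7 6 2 10 3 1 11)(8 9)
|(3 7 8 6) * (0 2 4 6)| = |(0 2 4 6 3 7 8)| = 7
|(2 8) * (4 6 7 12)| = |(2 8)(4 6 7 12)| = 4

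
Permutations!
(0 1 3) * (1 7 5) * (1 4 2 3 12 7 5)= (0 5 4 2 3)(1 12 7)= [5, 12, 3, 0, 2, 4, 6, 1, 8, 9, 10, 11, 7]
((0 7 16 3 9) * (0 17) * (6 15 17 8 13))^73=(0 3 13 17 16 8 15 7 9 6)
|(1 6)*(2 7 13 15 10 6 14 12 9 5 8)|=|(1 14 12 9 5 8 2 7 13 15 10 6)|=12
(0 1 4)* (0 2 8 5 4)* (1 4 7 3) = [4, 0, 8, 1, 2, 7, 6, 3, 5] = (0 4 2 8 5 7 3 1)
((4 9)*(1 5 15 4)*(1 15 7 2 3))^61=((1 5 7 2 3)(4 9 15))^61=(1 5 7 2 3)(4 9 15)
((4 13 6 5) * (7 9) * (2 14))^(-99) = (2 14)(4 13 6 5)(7 9)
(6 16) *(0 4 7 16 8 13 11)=(0 4 7 16 6 8 13 11)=[4, 1, 2, 3, 7, 5, 8, 16, 13, 9, 10, 0, 12, 11, 14, 15, 6]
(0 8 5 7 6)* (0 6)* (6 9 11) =[8, 1, 2, 3, 4, 7, 9, 0, 5, 11, 10, 6] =(0 8 5 7)(6 9 11)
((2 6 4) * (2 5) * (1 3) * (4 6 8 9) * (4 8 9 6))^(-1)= ((1 3)(2 9 8 6 4 5))^(-1)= (1 3)(2 5 4 6 8 9)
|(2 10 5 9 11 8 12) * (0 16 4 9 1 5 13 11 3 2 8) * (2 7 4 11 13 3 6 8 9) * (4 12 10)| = |(0 16 11)(1 5)(2 4)(3 7 12 9 6 8 10)| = 42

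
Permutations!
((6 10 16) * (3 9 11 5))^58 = ((3 9 11 5)(6 10 16))^58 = (3 11)(5 9)(6 10 16)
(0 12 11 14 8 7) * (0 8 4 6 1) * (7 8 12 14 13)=(0 14 4 6 1)(7 12 11 13)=[14, 0, 2, 3, 6, 5, 1, 12, 8, 9, 10, 13, 11, 7, 4]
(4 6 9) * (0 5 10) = (0 5 10)(4 6 9) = [5, 1, 2, 3, 6, 10, 9, 7, 8, 4, 0]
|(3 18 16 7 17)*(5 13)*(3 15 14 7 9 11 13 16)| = |(3 18)(5 16 9 11 13)(7 17 15 14)| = 20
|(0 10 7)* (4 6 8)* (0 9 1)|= |(0 10 7 9 1)(4 6 8)|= 15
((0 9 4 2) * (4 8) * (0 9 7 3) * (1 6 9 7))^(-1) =((0 1 6 9 8 4 2 7 3))^(-1) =(0 3 7 2 4 8 9 6 1)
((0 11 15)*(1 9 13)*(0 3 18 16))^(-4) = (0 15 18)(1 13 9)(3 16 11)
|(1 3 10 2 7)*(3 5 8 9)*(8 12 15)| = 10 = |(1 5 12 15 8 9 3 10 2 7)|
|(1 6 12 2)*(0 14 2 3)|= 7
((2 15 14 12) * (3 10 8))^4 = (15)(3 10 8)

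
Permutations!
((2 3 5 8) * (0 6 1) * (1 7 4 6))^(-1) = ((0 1)(2 3 5 8)(4 6 7))^(-1) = (0 1)(2 8 5 3)(4 7 6)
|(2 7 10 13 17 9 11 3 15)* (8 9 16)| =11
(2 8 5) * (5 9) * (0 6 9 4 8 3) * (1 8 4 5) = [6, 8, 3, 0, 4, 2, 9, 7, 5, 1] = (0 6 9 1 8 5 2 3)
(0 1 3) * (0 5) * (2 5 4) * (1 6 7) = (0 6 7 1 3 4 2 5) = [6, 3, 5, 4, 2, 0, 7, 1]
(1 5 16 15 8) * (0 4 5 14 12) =(0 4 5 16 15 8 1 14 12) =[4, 14, 2, 3, 5, 16, 6, 7, 1, 9, 10, 11, 0, 13, 12, 8, 15]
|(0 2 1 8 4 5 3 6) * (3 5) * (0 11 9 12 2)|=|(1 8 4 3 6 11 9 12 2)|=9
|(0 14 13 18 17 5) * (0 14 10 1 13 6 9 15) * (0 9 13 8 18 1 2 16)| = |(0 10 2 16)(1 8 18 17 5 14 6 13)(9 15)| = 8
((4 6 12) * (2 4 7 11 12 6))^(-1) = (2 4)(7 12 11) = ((2 4)(7 11 12))^(-1)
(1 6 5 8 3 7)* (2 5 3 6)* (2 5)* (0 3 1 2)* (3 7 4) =(0 7 2)(1 5 8 6)(3 4) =[7, 5, 0, 4, 3, 8, 1, 2, 6]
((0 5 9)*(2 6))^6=(9)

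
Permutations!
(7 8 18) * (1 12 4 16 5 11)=[0, 12, 2, 3, 16, 11, 6, 8, 18, 9, 10, 1, 4, 13, 14, 15, 5, 17, 7]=(1 12 4 16 5 11)(7 8 18)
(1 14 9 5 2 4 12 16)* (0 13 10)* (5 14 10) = [13, 10, 4, 3, 12, 2, 6, 7, 8, 14, 0, 11, 16, 5, 9, 15, 1] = (0 13 5 2 4 12 16 1 10)(9 14)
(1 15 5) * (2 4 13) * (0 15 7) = (0 15 5 1 7)(2 4 13) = [15, 7, 4, 3, 13, 1, 6, 0, 8, 9, 10, 11, 12, 2, 14, 5]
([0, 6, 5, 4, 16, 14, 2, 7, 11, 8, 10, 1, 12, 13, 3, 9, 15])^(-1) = [0, 11, 6, 14, 3, 2, 1, 7, 9, 15, 10, 8, 12, 13, 5, 16, 4]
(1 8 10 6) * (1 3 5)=(1 8 10 6 3 5)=[0, 8, 2, 5, 4, 1, 3, 7, 10, 9, 6]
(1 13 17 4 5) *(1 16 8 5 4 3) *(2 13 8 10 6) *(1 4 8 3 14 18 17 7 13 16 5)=(1 3 4 8)(2 16 10 6)(7 13)(14 18 17)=[0, 3, 16, 4, 8, 5, 2, 13, 1, 9, 6, 11, 12, 7, 18, 15, 10, 14, 17]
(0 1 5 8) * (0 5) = (0 1)(5 8) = [1, 0, 2, 3, 4, 8, 6, 7, 5]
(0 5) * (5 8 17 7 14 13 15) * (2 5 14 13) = [8, 1, 5, 3, 4, 0, 6, 13, 17, 9, 10, 11, 12, 15, 2, 14, 16, 7] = (0 8 17 7 13 15 14 2 5)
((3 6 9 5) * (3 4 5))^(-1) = ((3 6 9)(4 5))^(-1) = (3 9 6)(4 5)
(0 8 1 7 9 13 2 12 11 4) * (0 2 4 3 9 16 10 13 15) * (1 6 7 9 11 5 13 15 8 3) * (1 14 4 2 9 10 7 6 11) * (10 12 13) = (0 3 1 12 5 10 15)(2 13)(4 9 8 11 14)(7 16) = [3, 12, 13, 1, 9, 10, 6, 16, 11, 8, 15, 14, 5, 2, 4, 0, 7]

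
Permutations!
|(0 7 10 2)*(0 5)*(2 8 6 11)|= 8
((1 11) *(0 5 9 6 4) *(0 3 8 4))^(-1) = ((0 5 9 6)(1 11)(3 8 4))^(-1) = (0 6 9 5)(1 11)(3 4 8)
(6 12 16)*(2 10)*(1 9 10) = [0, 9, 1, 3, 4, 5, 12, 7, 8, 10, 2, 11, 16, 13, 14, 15, 6] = (1 9 10 2)(6 12 16)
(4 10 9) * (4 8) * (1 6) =(1 6)(4 10 9 8) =[0, 6, 2, 3, 10, 5, 1, 7, 4, 8, 9]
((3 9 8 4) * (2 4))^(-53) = (2 3 8 4 9)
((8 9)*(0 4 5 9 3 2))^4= ((0 4 5 9 8 3 2))^4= (0 8 4 3 5 2 9)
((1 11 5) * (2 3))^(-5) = (1 11 5)(2 3)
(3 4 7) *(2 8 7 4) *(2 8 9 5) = (2 9 5)(3 8 7) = [0, 1, 9, 8, 4, 2, 6, 3, 7, 5]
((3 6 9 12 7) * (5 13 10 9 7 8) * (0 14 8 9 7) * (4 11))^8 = (0 6 3 7 10 13 5 8 14)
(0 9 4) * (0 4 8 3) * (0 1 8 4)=(0 9 4)(1 8 3)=[9, 8, 2, 1, 0, 5, 6, 7, 3, 4]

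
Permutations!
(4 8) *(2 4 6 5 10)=(2 4 8 6 5 10)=[0, 1, 4, 3, 8, 10, 5, 7, 6, 9, 2]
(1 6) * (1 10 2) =(1 6 10 2) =[0, 6, 1, 3, 4, 5, 10, 7, 8, 9, 2]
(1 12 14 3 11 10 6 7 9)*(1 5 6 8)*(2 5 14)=[0, 12, 5, 11, 4, 6, 7, 9, 1, 14, 8, 10, 2, 13, 3]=(1 12 2 5 6 7 9 14 3 11 10 8)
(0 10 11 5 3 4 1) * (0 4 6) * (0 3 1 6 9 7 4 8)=(0 10 11 5 1 8)(3 9 7 4 6)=[10, 8, 2, 9, 6, 1, 3, 4, 0, 7, 11, 5]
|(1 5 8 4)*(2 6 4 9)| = 7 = |(1 5 8 9 2 6 4)|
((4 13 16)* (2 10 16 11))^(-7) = ((2 10 16 4 13 11))^(-7) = (2 11 13 4 16 10)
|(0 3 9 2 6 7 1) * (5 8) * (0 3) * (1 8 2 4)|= |(1 3 9 4)(2 6 7 8 5)|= 20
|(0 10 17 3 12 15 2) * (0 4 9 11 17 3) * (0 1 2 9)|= |(0 10 3 12 15 9 11 17 1 2 4)|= 11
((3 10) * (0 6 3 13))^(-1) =(0 13 10 3 6)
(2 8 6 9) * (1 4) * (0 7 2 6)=(0 7 2 8)(1 4)(6 9)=[7, 4, 8, 3, 1, 5, 9, 2, 0, 6]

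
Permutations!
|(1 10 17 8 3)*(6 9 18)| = 15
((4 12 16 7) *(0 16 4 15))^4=(16)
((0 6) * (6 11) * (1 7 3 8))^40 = ((0 11 6)(1 7 3 8))^40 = (0 11 6)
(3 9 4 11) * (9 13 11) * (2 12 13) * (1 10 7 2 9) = [0, 10, 12, 9, 1, 5, 6, 2, 8, 4, 7, 3, 13, 11] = (1 10 7 2 12 13 11 3 9 4)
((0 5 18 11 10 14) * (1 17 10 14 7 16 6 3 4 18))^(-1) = (0 14 11 18 4 3 6 16 7 10 17 1 5)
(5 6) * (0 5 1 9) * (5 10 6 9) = (0 10 6 1 5 9) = [10, 5, 2, 3, 4, 9, 1, 7, 8, 0, 6]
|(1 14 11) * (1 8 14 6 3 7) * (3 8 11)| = |(1 6 8 14 3 7)| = 6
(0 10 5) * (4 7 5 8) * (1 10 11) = (0 11 1 10 8 4 7 5) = [11, 10, 2, 3, 7, 0, 6, 5, 4, 9, 8, 1]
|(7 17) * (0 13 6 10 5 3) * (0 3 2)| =|(0 13 6 10 5 2)(7 17)| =6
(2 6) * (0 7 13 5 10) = (0 7 13 5 10)(2 6) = [7, 1, 6, 3, 4, 10, 2, 13, 8, 9, 0, 11, 12, 5]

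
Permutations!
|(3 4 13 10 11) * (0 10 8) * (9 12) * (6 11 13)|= |(0 10 13 8)(3 4 6 11)(9 12)|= 4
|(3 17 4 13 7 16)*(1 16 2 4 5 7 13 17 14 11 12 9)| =35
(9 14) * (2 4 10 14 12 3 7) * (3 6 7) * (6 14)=(2 4 10 6 7)(9 12 14)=[0, 1, 4, 3, 10, 5, 7, 2, 8, 12, 6, 11, 14, 13, 9]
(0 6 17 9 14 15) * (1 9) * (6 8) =(0 8 6 17 1 9 14 15) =[8, 9, 2, 3, 4, 5, 17, 7, 6, 14, 10, 11, 12, 13, 15, 0, 16, 1]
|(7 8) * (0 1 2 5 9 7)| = 7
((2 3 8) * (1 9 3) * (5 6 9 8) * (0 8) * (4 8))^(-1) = (0 1 2 8 4)(3 9 6 5)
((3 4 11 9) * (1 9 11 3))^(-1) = ((11)(1 9)(3 4))^(-1) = (11)(1 9)(3 4)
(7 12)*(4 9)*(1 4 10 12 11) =[0, 4, 2, 3, 9, 5, 6, 11, 8, 10, 12, 1, 7] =(1 4 9 10 12 7 11)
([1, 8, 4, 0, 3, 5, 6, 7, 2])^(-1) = [3, 0, 8, 4, 2, 5, 6, 7, 1]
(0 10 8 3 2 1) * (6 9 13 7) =(0 10 8 3 2 1)(6 9 13 7) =[10, 0, 1, 2, 4, 5, 9, 6, 3, 13, 8, 11, 12, 7]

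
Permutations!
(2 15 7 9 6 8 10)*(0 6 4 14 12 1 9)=[6, 9, 15, 3, 14, 5, 8, 0, 10, 4, 2, 11, 1, 13, 12, 7]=(0 6 8 10 2 15 7)(1 9 4 14 12)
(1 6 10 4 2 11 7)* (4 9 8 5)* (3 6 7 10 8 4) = (1 7)(2 11 10 9 4)(3 6 8 5) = [0, 7, 11, 6, 2, 3, 8, 1, 5, 4, 9, 10]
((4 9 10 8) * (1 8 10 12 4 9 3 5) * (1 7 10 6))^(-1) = ((1 8 9 12 4 3 5 7 10 6))^(-1) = (1 6 10 7 5 3 4 12 9 8)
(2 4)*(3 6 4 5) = (2 5 3 6 4) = [0, 1, 5, 6, 2, 3, 4]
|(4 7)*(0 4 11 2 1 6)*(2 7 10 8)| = |(0 4 10 8 2 1 6)(7 11)| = 14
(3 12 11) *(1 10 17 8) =(1 10 17 8)(3 12 11) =[0, 10, 2, 12, 4, 5, 6, 7, 1, 9, 17, 3, 11, 13, 14, 15, 16, 8]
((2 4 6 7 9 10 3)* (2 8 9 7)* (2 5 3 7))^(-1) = (2 7 10 9 8 3 5 6 4) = ((2 4 6 5 3 8 9 10 7))^(-1)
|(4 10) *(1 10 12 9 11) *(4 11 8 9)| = |(1 10 11)(4 12)(8 9)| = 6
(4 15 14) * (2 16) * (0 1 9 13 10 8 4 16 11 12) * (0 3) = (0 1 9 13 10 8 4 15 14 16 2 11 12 3) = [1, 9, 11, 0, 15, 5, 6, 7, 4, 13, 8, 12, 3, 10, 16, 14, 2]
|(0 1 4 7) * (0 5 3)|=|(0 1 4 7 5 3)|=6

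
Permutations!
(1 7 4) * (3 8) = (1 7 4)(3 8) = [0, 7, 2, 8, 1, 5, 6, 4, 3]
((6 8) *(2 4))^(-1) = ((2 4)(6 8))^(-1) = (2 4)(6 8)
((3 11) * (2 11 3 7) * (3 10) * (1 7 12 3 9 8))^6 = ((1 7 2 11 12 3 10 9 8))^6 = (1 10 11)(2 8 3)(7 9 12)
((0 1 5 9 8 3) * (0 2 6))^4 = (0 8)(1 3)(2 5)(6 9)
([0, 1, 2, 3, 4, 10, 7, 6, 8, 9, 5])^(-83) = (5 10)(6 7)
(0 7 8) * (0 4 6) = (0 7 8 4 6) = [7, 1, 2, 3, 6, 5, 0, 8, 4]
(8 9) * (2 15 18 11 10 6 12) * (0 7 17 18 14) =(0 7 17 18 11 10 6 12 2 15 14)(8 9) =[7, 1, 15, 3, 4, 5, 12, 17, 9, 8, 6, 10, 2, 13, 0, 14, 16, 18, 11]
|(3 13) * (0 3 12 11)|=|(0 3 13 12 11)|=5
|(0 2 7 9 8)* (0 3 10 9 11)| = 4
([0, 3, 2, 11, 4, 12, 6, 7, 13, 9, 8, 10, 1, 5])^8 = [0, 1, 2, 3, 4, 5, 6, 7, 8, 9, 10, 11, 12, 13]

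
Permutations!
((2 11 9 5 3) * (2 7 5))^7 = (2 11 9)(3 7 5)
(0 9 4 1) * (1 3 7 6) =(0 9 4 3 7 6 1) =[9, 0, 2, 7, 3, 5, 1, 6, 8, 4]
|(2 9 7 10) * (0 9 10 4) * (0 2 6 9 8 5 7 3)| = |(0 8 5 7 4 2 10 6 9 3)| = 10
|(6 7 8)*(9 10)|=6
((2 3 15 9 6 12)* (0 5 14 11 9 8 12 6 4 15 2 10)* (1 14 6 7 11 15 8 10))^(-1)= (0 10 15 14 1 12 8 4 9 11 7 6 5)(2 3)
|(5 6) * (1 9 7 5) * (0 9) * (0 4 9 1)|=|(0 1 4 9 7 5 6)|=7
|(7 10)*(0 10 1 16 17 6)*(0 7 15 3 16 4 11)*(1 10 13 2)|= |(0 13 2 1 4 11)(3 16 17 6 7 10 15)|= 42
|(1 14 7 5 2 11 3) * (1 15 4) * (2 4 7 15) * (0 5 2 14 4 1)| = 12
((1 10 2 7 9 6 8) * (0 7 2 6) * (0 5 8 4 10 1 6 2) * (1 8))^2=((0 7 9 5 1 8 6 4 10 2))^2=(0 9 1 6 10)(2 7 5 8 4)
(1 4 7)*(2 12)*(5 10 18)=[0, 4, 12, 3, 7, 10, 6, 1, 8, 9, 18, 11, 2, 13, 14, 15, 16, 17, 5]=(1 4 7)(2 12)(5 10 18)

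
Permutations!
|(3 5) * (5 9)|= 3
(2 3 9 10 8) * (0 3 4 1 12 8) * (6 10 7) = (0 3 9 7 6 10)(1 12 8 2 4) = [3, 12, 4, 9, 1, 5, 10, 6, 2, 7, 0, 11, 8]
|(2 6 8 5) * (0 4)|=4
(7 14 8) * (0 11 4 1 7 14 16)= [11, 7, 2, 3, 1, 5, 6, 16, 14, 9, 10, 4, 12, 13, 8, 15, 0]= (0 11 4 1 7 16)(8 14)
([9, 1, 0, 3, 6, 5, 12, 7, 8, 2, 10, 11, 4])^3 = (12)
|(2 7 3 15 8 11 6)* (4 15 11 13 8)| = |(2 7 3 11 6)(4 15)(8 13)| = 10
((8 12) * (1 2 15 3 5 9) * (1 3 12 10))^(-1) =(1 10 8 12 15 2)(3 9 5)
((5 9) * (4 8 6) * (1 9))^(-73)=((1 9 5)(4 8 6))^(-73)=(1 5 9)(4 6 8)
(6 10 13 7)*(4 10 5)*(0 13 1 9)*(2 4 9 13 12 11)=[12, 13, 4, 3, 10, 9, 5, 6, 8, 0, 1, 2, 11, 7]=(0 12 11 2 4 10 1 13 7 6 5 9)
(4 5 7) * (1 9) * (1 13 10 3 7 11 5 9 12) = [0, 12, 2, 7, 9, 11, 6, 4, 8, 13, 3, 5, 1, 10] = (1 12)(3 7 4 9 13 10)(5 11)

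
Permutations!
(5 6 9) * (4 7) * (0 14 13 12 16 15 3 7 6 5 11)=(0 14 13 12 16 15 3 7 4 6 9 11)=[14, 1, 2, 7, 6, 5, 9, 4, 8, 11, 10, 0, 16, 12, 13, 3, 15]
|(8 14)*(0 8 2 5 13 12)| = |(0 8 14 2 5 13 12)| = 7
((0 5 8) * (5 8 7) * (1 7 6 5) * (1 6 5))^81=(0 8)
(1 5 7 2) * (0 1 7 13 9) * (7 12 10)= (0 1 5 13 9)(2 12 10 7)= [1, 5, 12, 3, 4, 13, 6, 2, 8, 0, 7, 11, 10, 9]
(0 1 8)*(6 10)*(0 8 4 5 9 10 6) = (0 1 4 5 9 10) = [1, 4, 2, 3, 5, 9, 6, 7, 8, 10, 0]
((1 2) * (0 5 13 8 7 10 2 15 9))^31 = (0 5 13 8 7 10 2 1 15 9)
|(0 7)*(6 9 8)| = 6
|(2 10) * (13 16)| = |(2 10)(13 16)| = 2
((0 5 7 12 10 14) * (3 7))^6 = (0 14 10 12 7 3 5)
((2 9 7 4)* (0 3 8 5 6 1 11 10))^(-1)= (0 10 11 1 6 5 8 3)(2 4 7 9)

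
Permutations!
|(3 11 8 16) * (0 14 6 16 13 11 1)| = 6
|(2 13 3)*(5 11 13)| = |(2 5 11 13 3)| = 5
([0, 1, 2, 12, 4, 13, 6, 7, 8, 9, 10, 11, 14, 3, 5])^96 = (3 12 14 5 13)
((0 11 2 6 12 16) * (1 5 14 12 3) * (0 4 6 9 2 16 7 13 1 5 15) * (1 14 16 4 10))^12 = ((0 11 4 6 3 5 16 10 1 15)(2 9)(7 13 14 12))^12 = (0 4 3 16 1)(5 10 15 11 6)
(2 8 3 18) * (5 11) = (2 8 3 18)(5 11) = [0, 1, 8, 18, 4, 11, 6, 7, 3, 9, 10, 5, 12, 13, 14, 15, 16, 17, 2]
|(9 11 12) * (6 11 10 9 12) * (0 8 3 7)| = 4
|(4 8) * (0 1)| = 2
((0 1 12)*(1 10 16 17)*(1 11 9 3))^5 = (0 9 10 3 16 1 17 12 11)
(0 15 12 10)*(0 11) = (0 15 12 10 11) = [15, 1, 2, 3, 4, 5, 6, 7, 8, 9, 11, 0, 10, 13, 14, 12]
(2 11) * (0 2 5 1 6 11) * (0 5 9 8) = (0 2 5 1 6 11 9 8) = [2, 6, 5, 3, 4, 1, 11, 7, 0, 8, 10, 9]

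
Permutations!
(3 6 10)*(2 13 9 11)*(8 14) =(2 13 9 11)(3 6 10)(8 14) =[0, 1, 13, 6, 4, 5, 10, 7, 14, 11, 3, 2, 12, 9, 8]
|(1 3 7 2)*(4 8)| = 4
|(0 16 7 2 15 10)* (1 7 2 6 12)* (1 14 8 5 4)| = |(0 16 2 15 10)(1 7 6 12 14 8 5 4)| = 40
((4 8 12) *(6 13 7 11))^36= (13)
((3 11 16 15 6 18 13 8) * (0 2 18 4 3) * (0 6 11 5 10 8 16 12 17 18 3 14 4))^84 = (18)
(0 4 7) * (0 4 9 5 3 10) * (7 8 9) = (0 7 4 8 9 5 3 10) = [7, 1, 2, 10, 8, 3, 6, 4, 9, 5, 0]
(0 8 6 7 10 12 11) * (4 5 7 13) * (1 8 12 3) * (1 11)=(0 12 1 8 6 13 4 5 7 10 3 11)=[12, 8, 2, 11, 5, 7, 13, 10, 6, 9, 3, 0, 1, 4]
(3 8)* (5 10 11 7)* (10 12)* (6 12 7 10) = (3 8)(5 7)(6 12)(10 11) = [0, 1, 2, 8, 4, 7, 12, 5, 3, 9, 11, 10, 6]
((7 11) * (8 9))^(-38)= (11)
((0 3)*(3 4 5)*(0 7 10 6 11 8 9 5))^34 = ((0 4)(3 7 10 6 11 8 9 5))^34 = (3 10 11 9)(5 7 6 8)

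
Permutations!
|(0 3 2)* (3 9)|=4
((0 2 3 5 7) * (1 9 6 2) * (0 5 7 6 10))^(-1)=((0 1 9 10)(2 3 7 5 6))^(-1)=(0 10 9 1)(2 6 5 7 3)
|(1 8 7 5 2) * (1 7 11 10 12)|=|(1 8 11 10 12)(2 7 5)|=15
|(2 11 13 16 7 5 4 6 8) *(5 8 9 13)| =|(2 11 5 4 6 9 13 16 7 8)| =10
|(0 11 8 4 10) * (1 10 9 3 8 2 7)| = |(0 11 2 7 1 10)(3 8 4 9)| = 12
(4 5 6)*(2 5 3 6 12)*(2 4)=(2 5 12 4 3 6)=[0, 1, 5, 6, 3, 12, 2, 7, 8, 9, 10, 11, 4]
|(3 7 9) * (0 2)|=|(0 2)(3 7 9)|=6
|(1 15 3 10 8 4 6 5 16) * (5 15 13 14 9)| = 6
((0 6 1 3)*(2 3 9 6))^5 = (0 3 2)(1 6 9)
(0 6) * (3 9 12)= [6, 1, 2, 9, 4, 5, 0, 7, 8, 12, 10, 11, 3]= (0 6)(3 9 12)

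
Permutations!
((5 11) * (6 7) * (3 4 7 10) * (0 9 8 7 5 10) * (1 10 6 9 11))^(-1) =((0 11 6)(1 10 3 4 5)(7 9 8))^(-1) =(0 6 11)(1 5 4 3 10)(7 8 9)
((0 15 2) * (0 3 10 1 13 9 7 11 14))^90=(0 2 10 13 7 14 15 3 1 9 11)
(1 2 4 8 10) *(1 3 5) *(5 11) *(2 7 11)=[0, 7, 4, 2, 8, 1, 6, 11, 10, 9, 3, 5]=(1 7 11 5)(2 4 8 10 3)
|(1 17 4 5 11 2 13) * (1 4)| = 10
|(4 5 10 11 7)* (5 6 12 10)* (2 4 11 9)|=6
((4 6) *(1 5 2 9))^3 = ((1 5 2 9)(4 6))^3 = (1 9 2 5)(4 6)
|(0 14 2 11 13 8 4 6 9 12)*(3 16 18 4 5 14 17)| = 18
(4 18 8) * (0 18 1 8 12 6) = [18, 8, 2, 3, 1, 5, 0, 7, 4, 9, 10, 11, 6, 13, 14, 15, 16, 17, 12] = (0 18 12 6)(1 8 4)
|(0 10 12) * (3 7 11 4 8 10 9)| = 9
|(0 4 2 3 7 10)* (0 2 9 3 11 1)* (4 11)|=|(0 11 1)(2 4 9 3 7 10)|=6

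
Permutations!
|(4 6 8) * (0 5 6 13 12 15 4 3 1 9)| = |(0 5 6 8 3 1 9)(4 13 12 15)| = 28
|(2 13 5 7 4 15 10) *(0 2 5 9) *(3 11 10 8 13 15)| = 6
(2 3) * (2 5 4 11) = [0, 1, 3, 5, 11, 4, 6, 7, 8, 9, 10, 2] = (2 3 5 4 11)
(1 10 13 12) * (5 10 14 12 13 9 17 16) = [0, 14, 2, 3, 4, 10, 6, 7, 8, 17, 9, 11, 1, 13, 12, 15, 5, 16] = (1 14 12)(5 10 9 17 16)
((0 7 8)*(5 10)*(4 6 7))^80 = (10)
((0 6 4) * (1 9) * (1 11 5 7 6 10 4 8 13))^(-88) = (13)(0 4 10) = ((0 10 4)(1 9 11 5 7 6 8 13))^(-88)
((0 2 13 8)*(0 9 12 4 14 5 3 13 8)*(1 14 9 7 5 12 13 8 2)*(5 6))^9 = (0 14 4 13 1 12 9)(3 5 6 7 8)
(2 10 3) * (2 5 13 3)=[0, 1, 10, 5, 4, 13, 6, 7, 8, 9, 2, 11, 12, 3]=(2 10)(3 5 13)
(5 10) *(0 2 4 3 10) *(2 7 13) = (0 7 13 2 4 3 10 5) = [7, 1, 4, 10, 3, 0, 6, 13, 8, 9, 5, 11, 12, 2]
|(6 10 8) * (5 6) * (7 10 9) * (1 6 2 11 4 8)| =5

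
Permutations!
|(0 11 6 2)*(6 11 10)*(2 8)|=5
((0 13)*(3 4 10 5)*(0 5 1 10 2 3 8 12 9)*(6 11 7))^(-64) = ((0 13 5 8 12 9)(1 10)(2 3 4)(6 11 7))^(-64) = (0 5 12)(2 4 3)(6 7 11)(8 9 13)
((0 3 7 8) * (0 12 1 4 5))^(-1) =((0 3 7 8 12 1 4 5))^(-1) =(0 5 4 1 12 8 7 3)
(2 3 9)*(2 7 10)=(2 3 9 7 10)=[0, 1, 3, 9, 4, 5, 6, 10, 8, 7, 2]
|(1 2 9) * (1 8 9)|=2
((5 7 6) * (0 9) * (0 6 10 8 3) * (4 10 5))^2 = ((0 9 6 4 10 8 3)(5 7))^2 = (0 6 10 3 9 4 8)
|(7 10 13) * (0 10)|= |(0 10 13 7)|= 4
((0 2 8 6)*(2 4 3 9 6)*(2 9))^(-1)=(0 6 9 8 2 3 4)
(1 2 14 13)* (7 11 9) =(1 2 14 13)(7 11 9) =[0, 2, 14, 3, 4, 5, 6, 11, 8, 7, 10, 9, 12, 1, 13]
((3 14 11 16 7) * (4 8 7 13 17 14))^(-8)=((3 4 8 7)(11 16 13 17 14))^(-8)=(11 13 14 16 17)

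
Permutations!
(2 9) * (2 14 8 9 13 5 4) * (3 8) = (2 13 5 4)(3 8 9 14) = [0, 1, 13, 8, 2, 4, 6, 7, 9, 14, 10, 11, 12, 5, 3]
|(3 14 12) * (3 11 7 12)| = 6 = |(3 14)(7 12 11)|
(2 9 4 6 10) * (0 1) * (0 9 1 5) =(0 5)(1 9 4 6 10 2) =[5, 9, 1, 3, 6, 0, 10, 7, 8, 4, 2]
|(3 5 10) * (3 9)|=|(3 5 10 9)|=4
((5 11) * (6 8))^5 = (5 11)(6 8)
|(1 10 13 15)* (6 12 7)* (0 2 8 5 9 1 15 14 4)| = 30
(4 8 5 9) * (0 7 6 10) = (0 7 6 10)(4 8 5 9) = [7, 1, 2, 3, 8, 9, 10, 6, 5, 4, 0]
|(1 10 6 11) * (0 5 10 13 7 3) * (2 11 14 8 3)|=|(0 5 10 6 14 8 3)(1 13 7 2 11)|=35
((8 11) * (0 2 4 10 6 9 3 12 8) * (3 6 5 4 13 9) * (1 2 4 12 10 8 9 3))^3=(0 11 8 4)(1 3 12)(2 10 9)(5 6 13)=((0 4 8 11)(1 2 13 3 10 5 12 9 6))^3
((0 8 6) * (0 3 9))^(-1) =(0 9 3 6 8)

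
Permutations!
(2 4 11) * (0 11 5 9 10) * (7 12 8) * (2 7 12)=(0 11 7 2 4 5 9 10)(8 12)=[11, 1, 4, 3, 5, 9, 6, 2, 12, 10, 0, 7, 8]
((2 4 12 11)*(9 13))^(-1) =((2 4 12 11)(9 13))^(-1) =(2 11 12 4)(9 13)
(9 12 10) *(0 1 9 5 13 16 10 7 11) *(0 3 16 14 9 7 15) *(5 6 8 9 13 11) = (0 1 7 5 11 3 16 10 6 8 9 12 15)(13 14) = [1, 7, 2, 16, 4, 11, 8, 5, 9, 12, 6, 3, 15, 14, 13, 0, 10]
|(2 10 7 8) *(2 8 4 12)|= 5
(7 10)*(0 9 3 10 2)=(0 9 3 10 7 2)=[9, 1, 0, 10, 4, 5, 6, 2, 8, 3, 7]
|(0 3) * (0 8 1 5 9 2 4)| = 8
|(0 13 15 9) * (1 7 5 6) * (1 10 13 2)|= |(0 2 1 7 5 6 10 13 15 9)|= 10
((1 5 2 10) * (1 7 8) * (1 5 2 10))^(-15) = (1 2)(5 10 7 8)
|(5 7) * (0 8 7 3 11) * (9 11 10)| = |(0 8 7 5 3 10 9 11)| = 8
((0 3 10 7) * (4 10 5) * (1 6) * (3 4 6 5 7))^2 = (0 10 7 4 3)(1 6 5)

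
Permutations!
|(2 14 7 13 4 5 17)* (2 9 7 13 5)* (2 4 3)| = 4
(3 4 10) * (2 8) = (2 8)(3 4 10) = [0, 1, 8, 4, 10, 5, 6, 7, 2, 9, 3]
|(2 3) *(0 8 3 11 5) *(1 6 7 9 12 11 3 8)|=|(0 1 6 7 9 12 11 5)(2 3)|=8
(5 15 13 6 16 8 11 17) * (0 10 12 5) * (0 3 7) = (0 10 12 5 15 13 6 16 8 11 17 3 7) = [10, 1, 2, 7, 4, 15, 16, 0, 11, 9, 12, 17, 5, 6, 14, 13, 8, 3]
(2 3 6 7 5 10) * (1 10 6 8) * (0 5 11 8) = (0 5 6 7 11 8 1 10 2 3) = [5, 10, 3, 0, 4, 6, 7, 11, 1, 9, 2, 8]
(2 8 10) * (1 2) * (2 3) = (1 3 2 8 10) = [0, 3, 8, 2, 4, 5, 6, 7, 10, 9, 1]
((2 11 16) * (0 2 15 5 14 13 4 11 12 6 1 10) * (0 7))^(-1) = ((0 2 12 6 1 10 7)(4 11 16 15 5 14 13))^(-1) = (0 7 10 1 6 12 2)(4 13 14 5 15 16 11)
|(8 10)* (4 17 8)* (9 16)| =|(4 17 8 10)(9 16)| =4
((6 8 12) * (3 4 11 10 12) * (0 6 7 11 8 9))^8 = ((0 6 9)(3 4 8)(7 11 10 12))^8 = (12)(0 9 6)(3 8 4)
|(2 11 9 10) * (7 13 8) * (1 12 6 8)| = |(1 12 6 8 7 13)(2 11 9 10)| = 12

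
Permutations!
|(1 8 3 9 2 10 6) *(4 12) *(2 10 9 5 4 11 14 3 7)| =|(1 8 7 2 9 10 6)(3 5 4 12 11 14)| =42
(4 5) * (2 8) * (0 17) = (0 17)(2 8)(4 5) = [17, 1, 8, 3, 5, 4, 6, 7, 2, 9, 10, 11, 12, 13, 14, 15, 16, 0]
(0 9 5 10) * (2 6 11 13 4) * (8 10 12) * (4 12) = [9, 1, 6, 3, 2, 4, 11, 7, 10, 5, 0, 13, 8, 12] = (0 9 5 4 2 6 11 13 12 8 10)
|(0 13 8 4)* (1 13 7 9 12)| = |(0 7 9 12 1 13 8 4)| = 8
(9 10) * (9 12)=(9 10 12)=[0, 1, 2, 3, 4, 5, 6, 7, 8, 10, 12, 11, 9]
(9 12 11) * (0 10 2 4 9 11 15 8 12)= (0 10 2 4 9)(8 12 15)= [10, 1, 4, 3, 9, 5, 6, 7, 12, 0, 2, 11, 15, 13, 14, 8]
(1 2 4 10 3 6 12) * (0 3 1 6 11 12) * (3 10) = (0 10 1 2 4 3 11 12 6) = [10, 2, 4, 11, 3, 5, 0, 7, 8, 9, 1, 12, 6]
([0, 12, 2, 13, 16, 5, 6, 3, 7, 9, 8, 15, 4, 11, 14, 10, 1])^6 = (1 4)(3 7 8 10 15 11 13)(12 16)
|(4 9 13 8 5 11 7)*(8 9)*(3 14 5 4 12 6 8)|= |(3 14 5 11 7 12 6 8 4)(9 13)|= 18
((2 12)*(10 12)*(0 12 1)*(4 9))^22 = (0 2 1 12 10)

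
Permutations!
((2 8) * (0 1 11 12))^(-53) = ((0 1 11 12)(2 8))^(-53) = (0 12 11 1)(2 8)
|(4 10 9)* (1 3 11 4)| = 6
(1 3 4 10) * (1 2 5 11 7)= [0, 3, 5, 4, 10, 11, 6, 1, 8, 9, 2, 7]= (1 3 4 10 2 5 11 7)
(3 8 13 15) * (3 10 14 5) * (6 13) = [0, 1, 2, 8, 4, 3, 13, 7, 6, 9, 14, 11, 12, 15, 5, 10] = (3 8 6 13 15 10 14 5)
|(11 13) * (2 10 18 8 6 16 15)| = 14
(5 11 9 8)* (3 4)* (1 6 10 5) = [0, 6, 2, 4, 3, 11, 10, 7, 1, 8, 5, 9] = (1 6 10 5 11 9 8)(3 4)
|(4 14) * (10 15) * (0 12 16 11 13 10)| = 14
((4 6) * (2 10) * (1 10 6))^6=((1 10 2 6 4))^6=(1 10 2 6 4)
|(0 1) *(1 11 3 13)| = 5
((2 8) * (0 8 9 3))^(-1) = ((0 8 2 9 3))^(-1) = (0 3 9 2 8)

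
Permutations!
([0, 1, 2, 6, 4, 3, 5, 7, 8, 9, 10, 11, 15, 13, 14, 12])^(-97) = (3 5 6)(12 15)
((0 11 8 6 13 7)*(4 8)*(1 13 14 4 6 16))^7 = ((0 11 6 14 4 8 16 1 13 7))^7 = (0 1 4 11 13 8 6 7 16 14)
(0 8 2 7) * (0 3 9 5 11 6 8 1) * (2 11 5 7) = (0 1)(3 9 7)(6 8 11) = [1, 0, 2, 9, 4, 5, 8, 3, 11, 7, 10, 6]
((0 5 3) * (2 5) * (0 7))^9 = (0 7 3 5 2)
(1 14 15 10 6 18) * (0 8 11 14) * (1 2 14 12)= (0 8 11 12 1)(2 14 15 10 6 18)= [8, 0, 14, 3, 4, 5, 18, 7, 11, 9, 6, 12, 1, 13, 15, 10, 16, 17, 2]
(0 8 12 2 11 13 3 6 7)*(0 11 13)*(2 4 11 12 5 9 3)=(0 8 5 9 3 6 7 12 4 11)(2 13)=[8, 1, 13, 6, 11, 9, 7, 12, 5, 3, 10, 0, 4, 2]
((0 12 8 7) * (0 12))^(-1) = ((7 12 8))^(-1) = (7 8 12)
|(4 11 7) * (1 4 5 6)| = 6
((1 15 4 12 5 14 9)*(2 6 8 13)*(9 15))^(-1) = (1 9)(2 13 8 6)(4 15 14 5 12)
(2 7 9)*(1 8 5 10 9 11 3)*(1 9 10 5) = [0, 8, 7, 9, 4, 5, 6, 11, 1, 2, 10, 3] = (1 8)(2 7 11 3 9)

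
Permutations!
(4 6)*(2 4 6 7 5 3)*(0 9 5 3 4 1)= (0 9 5 4 7 3 2 1)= [9, 0, 1, 2, 7, 4, 6, 3, 8, 5]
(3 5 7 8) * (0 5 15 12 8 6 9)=(0 5 7 6 9)(3 15 12 8)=[5, 1, 2, 15, 4, 7, 9, 6, 3, 0, 10, 11, 8, 13, 14, 12]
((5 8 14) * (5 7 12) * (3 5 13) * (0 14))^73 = (0 14 7 12 13 3 5 8)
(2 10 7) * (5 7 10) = (10)(2 5 7) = [0, 1, 5, 3, 4, 7, 6, 2, 8, 9, 10]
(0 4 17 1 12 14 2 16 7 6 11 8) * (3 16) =(0 4 17 1 12 14 2 3 16 7 6 11 8) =[4, 12, 3, 16, 17, 5, 11, 6, 0, 9, 10, 8, 14, 13, 2, 15, 7, 1]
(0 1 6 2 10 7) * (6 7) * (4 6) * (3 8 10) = (0 1 7)(2 3 8 10 4 6) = [1, 7, 3, 8, 6, 5, 2, 0, 10, 9, 4]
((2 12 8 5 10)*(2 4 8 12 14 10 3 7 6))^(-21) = (2 3 4)(5 10 6)(7 8 14)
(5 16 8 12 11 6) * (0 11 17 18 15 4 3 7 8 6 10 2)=(0 11 10 2)(3 7 8 12 17 18 15 4)(5 16 6)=[11, 1, 0, 7, 3, 16, 5, 8, 12, 9, 2, 10, 17, 13, 14, 4, 6, 18, 15]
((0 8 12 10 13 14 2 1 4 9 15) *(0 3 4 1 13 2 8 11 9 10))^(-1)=(0 12 8 14 13 2 10 4 3 15 9 11)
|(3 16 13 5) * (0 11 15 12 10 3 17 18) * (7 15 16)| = 35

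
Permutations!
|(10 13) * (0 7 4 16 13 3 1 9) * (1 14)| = |(0 7 4 16 13 10 3 14 1 9)| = 10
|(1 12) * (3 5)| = |(1 12)(3 5)| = 2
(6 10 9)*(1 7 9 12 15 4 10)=[0, 7, 2, 3, 10, 5, 1, 9, 8, 6, 12, 11, 15, 13, 14, 4]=(1 7 9 6)(4 10 12 15)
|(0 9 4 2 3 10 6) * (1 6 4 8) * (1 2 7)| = |(0 9 8 2 3 10 4 7 1 6)| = 10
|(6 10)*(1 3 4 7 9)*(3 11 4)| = |(1 11 4 7 9)(6 10)| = 10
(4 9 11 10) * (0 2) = [2, 1, 0, 3, 9, 5, 6, 7, 8, 11, 4, 10] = (0 2)(4 9 11 10)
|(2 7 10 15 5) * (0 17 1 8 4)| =5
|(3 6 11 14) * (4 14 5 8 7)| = |(3 6 11 5 8 7 4 14)| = 8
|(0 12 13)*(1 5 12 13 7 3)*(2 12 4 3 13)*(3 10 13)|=|(0 2 12 7 3 1 5 4 10 13)|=10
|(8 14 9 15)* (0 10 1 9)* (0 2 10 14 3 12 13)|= |(0 14 2 10 1 9 15 8 3 12 13)|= 11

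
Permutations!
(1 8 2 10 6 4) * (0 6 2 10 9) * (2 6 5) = [5, 8, 9, 3, 1, 2, 4, 7, 10, 0, 6] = (0 5 2 9)(1 8 10 6 4)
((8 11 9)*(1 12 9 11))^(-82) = ((1 12 9 8))^(-82) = (1 9)(8 12)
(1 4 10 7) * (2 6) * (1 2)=(1 4 10 7 2 6)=[0, 4, 6, 3, 10, 5, 1, 2, 8, 9, 7]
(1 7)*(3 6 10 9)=(1 7)(3 6 10 9)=[0, 7, 2, 6, 4, 5, 10, 1, 8, 3, 9]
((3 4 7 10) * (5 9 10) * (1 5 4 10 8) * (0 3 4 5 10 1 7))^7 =(0 1 4 3 10)(5 7 8 9)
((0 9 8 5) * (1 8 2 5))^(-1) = ((0 9 2 5)(1 8))^(-1) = (0 5 2 9)(1 8)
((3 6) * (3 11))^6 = (11)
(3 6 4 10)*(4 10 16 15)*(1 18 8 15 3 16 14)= (1 18 8 15 4 14)(3 6 10 16)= [0, 18, 2, 6, 14, 5, 10, 7, 15, 9, 16, 11, 12, 13, 1, 4, 3, 17, 8]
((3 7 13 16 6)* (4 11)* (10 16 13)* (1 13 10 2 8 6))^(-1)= (1 16 10 13)(2 7 3 6 8)(4 11)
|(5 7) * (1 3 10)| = |(1 3 10)(5 7)| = 6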